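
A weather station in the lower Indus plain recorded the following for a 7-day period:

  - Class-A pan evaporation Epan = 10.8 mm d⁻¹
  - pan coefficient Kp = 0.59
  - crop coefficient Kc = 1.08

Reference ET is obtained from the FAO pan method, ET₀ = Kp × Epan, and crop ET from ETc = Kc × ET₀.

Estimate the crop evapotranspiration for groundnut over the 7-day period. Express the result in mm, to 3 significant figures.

48.2 mm

ET₀ = 0.59 × 10.8 = 6.3720 mm/d
ETc = Kc × ET₀ = 1.08 × 6.3720 = 6.8818 mm/d
Over 7 days: 6.8818 × 7 = 48.173 mm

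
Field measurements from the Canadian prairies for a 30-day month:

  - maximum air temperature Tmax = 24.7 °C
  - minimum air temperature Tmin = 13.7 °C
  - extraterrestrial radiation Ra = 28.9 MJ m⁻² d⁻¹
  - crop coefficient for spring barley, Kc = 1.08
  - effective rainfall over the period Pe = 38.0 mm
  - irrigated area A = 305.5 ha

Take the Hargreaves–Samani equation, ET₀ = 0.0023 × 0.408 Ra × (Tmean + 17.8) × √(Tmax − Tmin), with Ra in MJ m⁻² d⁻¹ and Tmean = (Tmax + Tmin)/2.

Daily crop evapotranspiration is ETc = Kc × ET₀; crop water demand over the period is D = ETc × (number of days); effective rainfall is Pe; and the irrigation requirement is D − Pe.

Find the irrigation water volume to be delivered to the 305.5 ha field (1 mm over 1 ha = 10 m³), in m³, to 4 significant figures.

Tmean = (24.7 + 13.7)/2 = 19.20 °C
0.408 Ra = 0.408 × 28.9 = 11.7912 mm/d equivalent
ET₀ = 0.0023 × 11.7912 × (19.20 + 17.8) × √11.0 = 0.0023 × 11.7912 × 37.00 × 3.3166 = 3.3280 mm/d
ETc = Kc × ET₀ = 1.08 × 3.3280 = 3.5942 mm/d
Crop demand D = ETc × 30 d = 3.5942 × 30 = 107.826 mm
D − Pe = 107.826 − 38.0 = 69.826 mm
Volume = 69.826 mm × 305.5 ha × 10 = 213318.4 m³

213300 m³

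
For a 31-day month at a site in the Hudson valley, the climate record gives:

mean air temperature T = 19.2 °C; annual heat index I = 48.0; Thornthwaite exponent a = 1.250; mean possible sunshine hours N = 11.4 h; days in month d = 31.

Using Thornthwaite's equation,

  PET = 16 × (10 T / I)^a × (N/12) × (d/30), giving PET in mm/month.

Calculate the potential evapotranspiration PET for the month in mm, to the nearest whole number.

89 mm

10T/I = 10 × 19.2 / 48.0 = 4.0000
(10T/I)^a = 4.0000^1.250 = 5.6569
Uncorrected PET = 16 × 5.6569 = 90.510 mm
Correction = (N/12)(d/30) = (11.4/12)(31/30) = 0.9817
PET = 90.510 × 0.9817 = 88.854 mm/month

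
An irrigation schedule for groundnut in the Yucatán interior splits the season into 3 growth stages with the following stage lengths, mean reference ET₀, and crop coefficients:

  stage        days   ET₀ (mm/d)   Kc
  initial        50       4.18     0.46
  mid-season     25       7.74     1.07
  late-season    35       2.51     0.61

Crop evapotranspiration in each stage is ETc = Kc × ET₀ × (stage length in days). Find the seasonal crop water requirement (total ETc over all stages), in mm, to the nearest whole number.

initial: 0.46 × 4.18 × 50 = 96.14 mm
mid-season: 1.07 × 7.74 × 25 = 207.05 mm
late-season: 0.61 × 2.51 × 35 = 53.59 mm
Seasonal total = 356.78 mm

357 mm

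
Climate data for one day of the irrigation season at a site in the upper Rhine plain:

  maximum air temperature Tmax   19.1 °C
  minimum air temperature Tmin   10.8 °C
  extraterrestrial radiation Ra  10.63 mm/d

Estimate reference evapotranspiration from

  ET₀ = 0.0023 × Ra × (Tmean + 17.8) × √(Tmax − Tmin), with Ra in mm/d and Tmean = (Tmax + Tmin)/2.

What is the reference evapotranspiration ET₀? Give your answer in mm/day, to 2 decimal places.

Tmean = (19.1 + 10.8)/2 = 14.95 °C
ET₀ = 0.0023 × 10.63 × (14.95 + 17.8) × √8.3 = 0.0023 × 10.63 × 32.75 × 2.8810 = 2.3068 mm/d

2.31 mm/day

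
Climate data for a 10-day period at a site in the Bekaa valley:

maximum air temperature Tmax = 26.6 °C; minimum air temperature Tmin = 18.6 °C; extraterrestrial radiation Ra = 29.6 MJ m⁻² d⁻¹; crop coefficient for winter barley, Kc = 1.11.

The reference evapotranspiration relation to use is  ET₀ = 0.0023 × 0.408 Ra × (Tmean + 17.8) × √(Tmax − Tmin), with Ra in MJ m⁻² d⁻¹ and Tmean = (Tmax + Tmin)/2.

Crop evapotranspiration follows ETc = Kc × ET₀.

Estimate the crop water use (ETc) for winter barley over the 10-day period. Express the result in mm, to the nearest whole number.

Tmean = (26.6 + 18.6)/2 = 22.60 °C
0.408 Ra = 0.408 × 29.6 = 12.0768 mm/d equivalent
ET₀ = 0.0023 × 12.0768 × (22.60 + 17.8) × √8.0 = 0.0023 × 12.0768 × 40.40 × 2.8284 = 3.1740 mm/d
ETc = Kc × ET₀ = 1.11 × 3.1740 = 3.5231 mm/d
Over 10 days: 3.5231 × 10 = 35.231 mm

35 mm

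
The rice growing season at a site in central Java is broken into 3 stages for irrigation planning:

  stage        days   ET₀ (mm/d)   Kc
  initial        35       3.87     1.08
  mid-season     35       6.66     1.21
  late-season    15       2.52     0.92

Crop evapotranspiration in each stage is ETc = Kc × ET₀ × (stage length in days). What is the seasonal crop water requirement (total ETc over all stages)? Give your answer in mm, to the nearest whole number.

463 mm

initial: 1.08 × 3.87 × 35 = 146.29 mm
mid-season: 1.21 × 6.66 × 35 = 282.05 mm
late-season: 0.92 × 2.52 × 15 = 34.78 mm
Seasonal total = 463.12 mm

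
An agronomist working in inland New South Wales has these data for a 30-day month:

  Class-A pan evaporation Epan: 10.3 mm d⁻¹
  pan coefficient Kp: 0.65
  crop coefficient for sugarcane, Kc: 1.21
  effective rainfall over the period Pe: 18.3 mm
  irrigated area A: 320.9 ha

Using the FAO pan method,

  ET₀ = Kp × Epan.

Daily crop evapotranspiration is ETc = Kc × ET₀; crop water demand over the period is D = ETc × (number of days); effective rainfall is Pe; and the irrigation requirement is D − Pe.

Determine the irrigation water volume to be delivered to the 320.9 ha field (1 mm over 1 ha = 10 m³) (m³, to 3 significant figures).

ET₀ = 0.65 × 10.3 = 6.6950 mm/d
ETc = Kc × ET₀ = 1.21 × 6.6950 = 8.1010 mm/d
Crop demand D = ETc × 30 d = 8.1010 × 30 = 243.030 mm
D − Pe = 243.030 − 18.3 = 224.730 mm
Volume = 224.730 mm × 320.9 ha × 10 = 721158.6 m³

721000 m³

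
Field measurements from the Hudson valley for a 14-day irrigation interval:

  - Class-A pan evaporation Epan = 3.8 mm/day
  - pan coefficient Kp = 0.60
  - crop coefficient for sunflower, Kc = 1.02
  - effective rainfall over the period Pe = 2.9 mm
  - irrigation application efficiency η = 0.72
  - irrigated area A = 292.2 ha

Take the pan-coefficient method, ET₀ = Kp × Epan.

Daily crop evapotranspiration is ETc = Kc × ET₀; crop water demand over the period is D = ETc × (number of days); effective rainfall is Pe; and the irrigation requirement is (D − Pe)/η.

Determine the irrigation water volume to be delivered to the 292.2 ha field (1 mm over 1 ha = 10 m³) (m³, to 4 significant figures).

120400 m³

ET₀ = 0.60 × 3.8 = 2.2800 mm/d
ETc = Kc × ET₀ = 1.02 × 2.2800 = 2.3256 mm/d
Crop demand D = ETc × 14 d = 2.3256 × 14 = 32.558 mm
D − Pe = 32.558 − 2.9 = 29.658 mm
Gross irrigation = 29.658 / 0.72 = 41.192 mm
Volume = 41.192 mm × 292.2 ha × 10 = 120363.0 m³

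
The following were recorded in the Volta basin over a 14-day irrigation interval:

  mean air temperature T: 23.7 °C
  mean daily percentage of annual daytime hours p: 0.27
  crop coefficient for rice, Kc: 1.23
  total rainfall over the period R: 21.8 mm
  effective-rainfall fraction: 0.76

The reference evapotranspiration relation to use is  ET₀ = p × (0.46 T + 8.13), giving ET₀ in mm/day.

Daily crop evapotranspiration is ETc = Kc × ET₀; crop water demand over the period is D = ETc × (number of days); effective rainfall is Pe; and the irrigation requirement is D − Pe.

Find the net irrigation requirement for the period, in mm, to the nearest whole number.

72 mm

ET₀ = 0.27 × (0.46 × 23.7 + 8.13) = 0.27 × 19.032 = 5.1386 mm/d
ETc = Kc × ET₀ = 1.23 × 5.1386 = 6.3205 mm/d
Crop demand D = ETc × 14 d = 6.3205 × 14 = 88.487 mm
Pe = 0.76 × 21.8 = 16.568 mm
D − Pe = 88.487 − 16.568 = 71.919 mm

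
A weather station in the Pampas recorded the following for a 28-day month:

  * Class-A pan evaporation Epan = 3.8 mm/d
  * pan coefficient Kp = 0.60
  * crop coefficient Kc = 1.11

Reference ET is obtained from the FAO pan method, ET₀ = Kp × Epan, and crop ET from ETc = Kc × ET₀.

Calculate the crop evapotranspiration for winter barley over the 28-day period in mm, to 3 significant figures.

ET₀ = 0.60 × 3.8 = 2.2800 mm/d
ETc = Kc × ET₀ = 1.11 × 2.2800 = 2.5308 mm/d
Over 28 days: 2.5308 × 28 = 70.862 mm

70.9 mm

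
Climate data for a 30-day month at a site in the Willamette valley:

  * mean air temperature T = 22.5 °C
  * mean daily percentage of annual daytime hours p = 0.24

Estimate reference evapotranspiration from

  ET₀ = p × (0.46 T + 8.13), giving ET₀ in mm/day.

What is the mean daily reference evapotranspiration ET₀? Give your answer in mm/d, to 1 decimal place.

ET₀ = 0.24 × (0.46 × 22.5 + 8.13) = 0.24 × 18.480 = 4.4352 mm/d

4.4 mm/d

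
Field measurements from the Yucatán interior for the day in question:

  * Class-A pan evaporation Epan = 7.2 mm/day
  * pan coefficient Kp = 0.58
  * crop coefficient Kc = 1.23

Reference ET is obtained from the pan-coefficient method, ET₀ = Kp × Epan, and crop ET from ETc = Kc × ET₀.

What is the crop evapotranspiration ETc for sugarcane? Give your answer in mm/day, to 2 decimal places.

5.14 mm/day

ET₀ = 0.58 × 7.2 = 4.1760 mm/d
ETc = Kc × ET₀ = 1.23 × 4.1760 = 5.1365 mm/d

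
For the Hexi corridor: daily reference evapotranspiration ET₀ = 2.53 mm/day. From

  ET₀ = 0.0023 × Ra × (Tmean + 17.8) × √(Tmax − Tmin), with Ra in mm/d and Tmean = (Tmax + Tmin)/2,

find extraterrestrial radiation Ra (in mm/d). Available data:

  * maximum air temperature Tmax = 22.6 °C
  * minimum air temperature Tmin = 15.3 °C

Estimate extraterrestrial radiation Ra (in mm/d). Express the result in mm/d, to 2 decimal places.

11.08 mm/d

Tmean = 18.95 °C; √ΔT = 2.7019
Ra = ET₀ / [0.0023 × (Tmean+17.8) × √ΔT] = 2.53 / (0.0023 × 36.75 × 2.7019) = 11.078 mm/d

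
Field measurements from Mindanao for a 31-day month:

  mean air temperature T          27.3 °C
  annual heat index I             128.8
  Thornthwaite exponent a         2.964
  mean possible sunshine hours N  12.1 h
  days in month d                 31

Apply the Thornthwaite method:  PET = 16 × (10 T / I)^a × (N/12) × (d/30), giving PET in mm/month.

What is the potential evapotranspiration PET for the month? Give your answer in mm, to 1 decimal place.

154.5 mm

10T/I = 10 × 27.3 / 128.8 = 2.1196
(10T/I)^a = 2.1196^2.964 = 9.2687
Uncorrected PET = 16 × 9.2687 = 148.299 mm
Correction = (N/12)(d/30) = (12.1/12)(31/30) = 1.0419
PET = 148.299 × 1.0419 = 154.513 mm/month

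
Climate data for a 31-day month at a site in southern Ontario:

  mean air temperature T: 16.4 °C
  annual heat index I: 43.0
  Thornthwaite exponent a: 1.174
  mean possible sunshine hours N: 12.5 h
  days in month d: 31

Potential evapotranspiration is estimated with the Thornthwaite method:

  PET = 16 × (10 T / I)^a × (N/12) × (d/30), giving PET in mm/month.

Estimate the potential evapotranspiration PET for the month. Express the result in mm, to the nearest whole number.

10T/I = 10 × 16.4 / 43.0 = 3.8140
(10T/I)^a = 3.8140^1.174 = 4.8144
Uncorrected PET = 16 × 4.8144 = 77.030 mm
Correction = (N/12)(d/30) = (12.5/12)(31/30) = 1.0764
PET = 77.030 × 1.0764 = 82.915 mm/month

83 mm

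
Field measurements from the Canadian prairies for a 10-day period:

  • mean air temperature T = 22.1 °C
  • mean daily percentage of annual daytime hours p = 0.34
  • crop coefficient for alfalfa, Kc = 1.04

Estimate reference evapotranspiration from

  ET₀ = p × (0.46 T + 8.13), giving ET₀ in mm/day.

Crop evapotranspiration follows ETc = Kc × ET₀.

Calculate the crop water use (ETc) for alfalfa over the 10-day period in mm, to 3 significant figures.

64.7 mm

ET₀ = 0.34 × (0.46 × 22.1 + 8.13) = 0.34 × 18.296 = 6.2206 mm/d
ETc = Kc × ET₀ = 1.04 × 6.2206 = 6.4694 mm/d
Over 10 days: 6.4694 × 10 = 64.694 mm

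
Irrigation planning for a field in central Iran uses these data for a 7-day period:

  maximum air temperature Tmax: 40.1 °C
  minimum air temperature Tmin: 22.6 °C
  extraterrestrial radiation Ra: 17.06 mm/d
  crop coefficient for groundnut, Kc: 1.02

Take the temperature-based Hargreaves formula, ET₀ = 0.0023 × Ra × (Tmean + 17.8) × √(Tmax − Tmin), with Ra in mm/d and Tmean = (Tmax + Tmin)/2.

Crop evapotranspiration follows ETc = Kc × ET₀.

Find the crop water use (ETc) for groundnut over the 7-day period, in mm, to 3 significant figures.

Tmean = (40.1 + 22.6)/2 = 31.35 °C
ET₀ = 0.0023 × 17.06 × (31.35 + 17.8) × √17.5 = 0.0023 × 17.06 × 49.15 × 4.1833 = 8.0677 mm/d
ETc = Kc × ET₀ = 1.02 × 8.0677 = 8.2291 mm/d
Over 7 days: 8.2291 × 7 = 57.604 mm

57.6 mm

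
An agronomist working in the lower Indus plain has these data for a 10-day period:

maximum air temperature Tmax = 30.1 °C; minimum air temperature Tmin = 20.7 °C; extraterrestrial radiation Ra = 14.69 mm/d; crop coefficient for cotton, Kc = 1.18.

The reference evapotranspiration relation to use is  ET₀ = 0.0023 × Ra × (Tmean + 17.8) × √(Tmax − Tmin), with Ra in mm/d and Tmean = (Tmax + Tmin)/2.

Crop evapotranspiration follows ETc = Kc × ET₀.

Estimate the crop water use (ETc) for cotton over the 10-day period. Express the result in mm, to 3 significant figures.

Tmean = (30.1 + 20.7)/2 = 25.40 °C
ET₀ = 0.0023 × 14.69 × (25.40 + 17.8) × √9.4 = 0.0023 × 14.69 × 43.20 × 3.0659 = 4.4750 mm/d
ETc = Kc × ET₀ = 1.18 × 4.4750 = 5.2805 mm/d
Over 10 days: 5.2805 × 10 = 52.805 mm

52.8 mm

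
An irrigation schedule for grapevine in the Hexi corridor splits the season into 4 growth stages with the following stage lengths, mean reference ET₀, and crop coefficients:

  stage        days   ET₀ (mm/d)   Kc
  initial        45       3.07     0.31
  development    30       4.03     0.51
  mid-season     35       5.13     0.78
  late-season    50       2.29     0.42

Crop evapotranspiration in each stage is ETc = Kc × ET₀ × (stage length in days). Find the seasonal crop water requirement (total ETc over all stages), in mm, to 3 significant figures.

initial: 0.31 × 3.07 × 45 = 42.83 mm
development: 0.51 × 4.03 × 30 = 61.66 mm
mid-season: 0.78 × 5.13 × 35 = 140.05 mm
late-season: 0.42 × 2.29 × 50 = 48.09 mm
Seasonal total = 292.63 mm

293 mm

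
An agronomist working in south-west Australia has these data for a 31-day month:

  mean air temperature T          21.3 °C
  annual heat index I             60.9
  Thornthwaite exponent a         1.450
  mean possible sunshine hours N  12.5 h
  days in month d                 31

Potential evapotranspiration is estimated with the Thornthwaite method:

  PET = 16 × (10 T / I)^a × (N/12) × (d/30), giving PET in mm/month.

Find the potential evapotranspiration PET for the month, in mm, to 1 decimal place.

10T/I = 10 × 21.3 / 60.9 = 3.4975
(10T/I)^a = 3.4975^1.450 = 6.1440
Uncorrected PET = 16 × 6.1440 = 98.304 mm
Correction = (N/12)(d/30) = (12.5/12)(31/30) = 1.0764
PET = 98.304 × 1.0764 = 105.814 mm/month

105.8 mm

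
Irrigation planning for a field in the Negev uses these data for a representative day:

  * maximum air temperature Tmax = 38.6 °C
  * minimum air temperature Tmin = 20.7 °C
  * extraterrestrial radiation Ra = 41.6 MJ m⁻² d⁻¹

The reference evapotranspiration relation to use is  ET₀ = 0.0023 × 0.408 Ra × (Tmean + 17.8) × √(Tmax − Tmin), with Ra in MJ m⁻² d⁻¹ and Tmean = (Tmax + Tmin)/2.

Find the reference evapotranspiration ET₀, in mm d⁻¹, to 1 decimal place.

Tmean = (38.6 + 20.7)/2 = 29.65 °C
0.408 Ra = 0.408 × 41.6 = 16.9728 mm/d equivalent
ET₀ = 0.0023 × 16.9728 × (29.65 + 17.8) × √17.9 = 0.0023 × 16.9728 × 47.45 × 4.2308 = 7.8368 mm/d

7.8 mm d⁻¹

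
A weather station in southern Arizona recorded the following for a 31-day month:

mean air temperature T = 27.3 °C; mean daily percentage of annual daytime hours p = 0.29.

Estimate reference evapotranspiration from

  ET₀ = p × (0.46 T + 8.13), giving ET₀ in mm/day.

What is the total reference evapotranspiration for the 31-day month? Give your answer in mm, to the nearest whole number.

186 mm

ET₀ = 0.29 × (0.46 × 27.3 + 8.13) = 0.29 × 20.688 = 5.9995 mm/d
Monthly total = 5.9995 × 31 = 185.985 mm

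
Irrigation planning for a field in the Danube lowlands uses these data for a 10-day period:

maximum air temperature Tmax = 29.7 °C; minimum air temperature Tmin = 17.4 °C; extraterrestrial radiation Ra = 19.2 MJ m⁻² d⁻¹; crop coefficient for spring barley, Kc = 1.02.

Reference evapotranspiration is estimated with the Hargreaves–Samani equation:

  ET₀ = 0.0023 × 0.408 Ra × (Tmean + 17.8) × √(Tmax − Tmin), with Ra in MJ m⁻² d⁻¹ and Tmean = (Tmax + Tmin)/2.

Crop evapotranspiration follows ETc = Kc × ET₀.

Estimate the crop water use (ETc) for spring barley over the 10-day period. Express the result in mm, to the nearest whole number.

Tmean = (29.7 + 17.4)/2 = 23.55 °C
0.408 Ra = 0.408 × 19.2 = 7.8336 mm/d equivalent
ET₀ = 0.0023 × 7.8336 × (23.55 + 17.8) × √12.3 = 0.0023 × 7.8336 × 41.35 × 3.5071 = 2.6128 mm/d
ETc = Kc × ET₀ = 1.02 × 2.6128 = 2.6651 mm/d
Over 10 days: 2.6651 × 10 = 26.651 mm

27 mm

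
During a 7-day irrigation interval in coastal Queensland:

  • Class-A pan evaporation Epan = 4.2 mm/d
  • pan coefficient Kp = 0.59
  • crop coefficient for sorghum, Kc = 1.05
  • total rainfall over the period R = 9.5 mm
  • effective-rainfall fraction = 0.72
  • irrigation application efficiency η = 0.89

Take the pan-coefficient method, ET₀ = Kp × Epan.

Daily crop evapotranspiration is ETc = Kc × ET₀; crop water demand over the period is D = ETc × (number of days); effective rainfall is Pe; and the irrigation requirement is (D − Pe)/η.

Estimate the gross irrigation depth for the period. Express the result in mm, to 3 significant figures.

12.8 mm

ET₀ = 0.59 × 4.2 = 2.4780 mm/d
ETc = Kc × ET₀ = 1.05 × 2.4780 = 2.6019 mm/d
Crop demand D = ETc × 7 d = 2.6019 × 7 = 18.213 mm
Pe = 0.72 × 9.5 = 6.840 mm
D − Pe = 18.213 − 6.840 = 11.373 mm
Gross irrigation = 11.373 / 0.89 = 12.779 mm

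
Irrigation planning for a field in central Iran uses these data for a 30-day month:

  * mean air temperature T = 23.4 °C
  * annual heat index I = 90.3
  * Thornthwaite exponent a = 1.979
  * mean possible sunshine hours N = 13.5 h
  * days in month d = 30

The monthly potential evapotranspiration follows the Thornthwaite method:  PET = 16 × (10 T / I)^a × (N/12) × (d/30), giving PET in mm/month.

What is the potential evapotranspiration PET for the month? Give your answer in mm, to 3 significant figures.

118 mm

10T/I = 10 × 23.4 / 90.3 = 2.5914
(10T/I)^a = 2.5914^1.979 = 6.5824
Uncorrected PET = 16 × 6.5824 = 105.318 mm
Correction = (N/12)(d/30) = (13.5/12)(30/30) = 1.1250
PET = 105.318 × 1.1250 = 118.483 mm/month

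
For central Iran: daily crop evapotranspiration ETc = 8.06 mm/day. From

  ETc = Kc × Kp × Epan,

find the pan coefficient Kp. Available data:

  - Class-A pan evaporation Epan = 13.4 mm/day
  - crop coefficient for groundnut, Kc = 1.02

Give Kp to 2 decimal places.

ETc = Kc × Kp × Epan  ⇒  Kp = ETc / (Kc × Epan)
Kp = 8.06 / (1.02 × 13.4) = 8.06 / 13.668 = 0.5897

0.59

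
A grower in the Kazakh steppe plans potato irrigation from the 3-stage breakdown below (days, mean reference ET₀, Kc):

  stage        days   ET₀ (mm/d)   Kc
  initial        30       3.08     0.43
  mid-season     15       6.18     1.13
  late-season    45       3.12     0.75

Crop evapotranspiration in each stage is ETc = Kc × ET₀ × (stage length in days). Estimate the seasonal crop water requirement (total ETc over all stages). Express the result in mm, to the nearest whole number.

250 mm

initial: 0.43 × 3.08 × 30 = 39.73 mm
mid-season: 1.13 × 6.18 × 15 = 104.75 mm
late-season: 0.75 × 3.12 × 45 = 105.30 mm
Seasonal total = 249.78 mm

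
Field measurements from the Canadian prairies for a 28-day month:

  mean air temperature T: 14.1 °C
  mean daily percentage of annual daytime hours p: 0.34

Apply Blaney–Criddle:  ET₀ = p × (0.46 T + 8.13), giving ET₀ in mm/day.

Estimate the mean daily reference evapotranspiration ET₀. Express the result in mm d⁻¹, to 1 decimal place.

5.0 mm d⁻¹

ET₀ = 0.34 × (0.46 × 14.1 + 8.13) = 0.34 × 14.616 = 4.9694 mm/d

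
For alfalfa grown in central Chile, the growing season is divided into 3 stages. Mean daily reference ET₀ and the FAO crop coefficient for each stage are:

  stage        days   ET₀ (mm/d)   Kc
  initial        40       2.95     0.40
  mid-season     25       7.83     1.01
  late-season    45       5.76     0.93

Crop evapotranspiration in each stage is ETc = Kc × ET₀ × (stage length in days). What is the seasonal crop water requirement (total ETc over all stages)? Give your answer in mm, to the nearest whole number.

initial: 0.40 × 2.95 × 40 = 47.20 mm
mid-season: 1.01 × 7.83 × 25 = 197.71 mm
late-season: 0.93 × 5.76 × 45 = 241.06 mm
Seasonal total = 485.97 mm

486 mm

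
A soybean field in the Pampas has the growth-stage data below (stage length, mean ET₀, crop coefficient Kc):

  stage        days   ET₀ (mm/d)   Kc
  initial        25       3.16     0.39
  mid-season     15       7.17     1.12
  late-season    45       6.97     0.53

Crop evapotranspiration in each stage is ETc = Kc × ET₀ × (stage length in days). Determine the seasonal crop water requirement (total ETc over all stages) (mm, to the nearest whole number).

initial: 0.39 × 3.16 × 25 = 30.81 mm
mid-season: 1.12 × 7.17 × 15 = 120.46 mm
late-season: 0.53 × 6.97 × 45 = 166.23 mm
Seasonal total = 317.50 mm

318 mm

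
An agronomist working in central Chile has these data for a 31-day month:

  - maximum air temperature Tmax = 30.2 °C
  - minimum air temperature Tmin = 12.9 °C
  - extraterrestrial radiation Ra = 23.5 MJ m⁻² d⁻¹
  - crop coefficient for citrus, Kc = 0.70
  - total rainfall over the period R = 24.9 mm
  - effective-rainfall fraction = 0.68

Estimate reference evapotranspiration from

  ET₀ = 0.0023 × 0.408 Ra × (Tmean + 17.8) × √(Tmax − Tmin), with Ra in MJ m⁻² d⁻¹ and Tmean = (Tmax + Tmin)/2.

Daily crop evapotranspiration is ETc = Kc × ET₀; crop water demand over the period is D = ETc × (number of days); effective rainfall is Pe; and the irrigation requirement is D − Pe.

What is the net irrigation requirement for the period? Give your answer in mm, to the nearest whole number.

Tmean = (30.2 + 12.9)/2 = 21.55 °C
0.408 Ra = 0.408 × 23.5 = 9.5880 mm/d equivalent
ET₀ = 0.0023 × 9.5880 × (21.55 + 17.8) × √17.3 = 0.0023 × 9.5880 × 39.35 × 4.1593 = 3.6093 mm/d
ETc = Kc × ET₀ = 0.70 × 3.6093 = 2.5265 mm/d
Crop demand D = ETc × 31 d = 2.5265 × 31 = 78.322 mm
Pe = 0.68 × 24.9 = 16.932 mm
D − Pe = 78.322 − 16.932 = 61.390 mm

61 mm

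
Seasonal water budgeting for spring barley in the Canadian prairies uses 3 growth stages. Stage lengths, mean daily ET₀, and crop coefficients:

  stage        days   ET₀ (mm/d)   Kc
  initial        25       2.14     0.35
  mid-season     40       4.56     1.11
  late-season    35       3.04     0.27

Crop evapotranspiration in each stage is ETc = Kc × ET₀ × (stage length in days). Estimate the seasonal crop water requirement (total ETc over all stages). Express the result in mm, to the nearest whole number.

250 mm

initial: 0.35 × 2.14 × 25 = 18.73 mm
mid-season: 1.11 × 4.56 × 40 = 202.46 mm
late-season: 0.27 × 3.04 × 35 = 28.73 mm
Seasonal total = 249.92 mm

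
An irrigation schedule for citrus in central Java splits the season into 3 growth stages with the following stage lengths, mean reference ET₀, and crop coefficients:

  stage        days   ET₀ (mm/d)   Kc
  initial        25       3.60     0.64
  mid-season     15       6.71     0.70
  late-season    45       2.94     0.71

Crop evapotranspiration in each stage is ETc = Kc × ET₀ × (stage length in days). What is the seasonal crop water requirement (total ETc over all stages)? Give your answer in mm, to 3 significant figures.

initial: 0.64 × 3.60 × 25 = 57.60 mm
mid-season: 0.70 × 6.71 × 15 = 70.46 mm
late-season: 0.71 × 2.94 × 45 = 93.93 mm
Seasonal total = 221.99 mm

222 mm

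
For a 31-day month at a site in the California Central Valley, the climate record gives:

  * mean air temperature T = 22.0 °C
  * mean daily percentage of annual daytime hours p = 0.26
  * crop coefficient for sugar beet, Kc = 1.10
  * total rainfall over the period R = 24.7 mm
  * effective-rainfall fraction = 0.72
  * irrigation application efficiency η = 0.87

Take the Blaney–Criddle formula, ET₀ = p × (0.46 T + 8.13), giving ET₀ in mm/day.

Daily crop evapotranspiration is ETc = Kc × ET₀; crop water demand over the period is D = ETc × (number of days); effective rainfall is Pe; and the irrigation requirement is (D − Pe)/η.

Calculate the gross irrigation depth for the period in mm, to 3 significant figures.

ET₀ = 0.26 × (0.46 × 22.0 + 8.13) = 0.26 × 18.250 = 4.7450 mm/d
ETc = Kc × ET₀ = 1.10 × 4.7450 = 5.2195 mm/d
Crop demand D = ETc × 31 d = 5.2195 × 31 = 161.805 mm
Pe = 0.72 × 24.7 = 17.784 mm
D − Pe = 161.805 − 17.784 = 144.021 mm
Gross irrigation = 144.021 / 0.87 = 165.541 mm

166 mm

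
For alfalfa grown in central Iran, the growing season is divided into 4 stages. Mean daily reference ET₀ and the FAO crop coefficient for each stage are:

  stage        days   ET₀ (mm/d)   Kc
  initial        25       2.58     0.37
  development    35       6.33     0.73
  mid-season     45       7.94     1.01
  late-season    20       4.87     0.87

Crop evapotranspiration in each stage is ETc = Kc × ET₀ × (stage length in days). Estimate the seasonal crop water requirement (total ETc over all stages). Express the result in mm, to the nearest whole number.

631 mm

initial: 0.37 × 2.58 × 25 = 23.87 mm
development: 0.73 × 6.33 × 35 = 161.73 mm
mid-season: 1.01 × 7.94 × 45 = 360.87 mm
late-season: 0.87 × 4.87 × 20 = 84.74 mm
Seasonal total = 631.21 mm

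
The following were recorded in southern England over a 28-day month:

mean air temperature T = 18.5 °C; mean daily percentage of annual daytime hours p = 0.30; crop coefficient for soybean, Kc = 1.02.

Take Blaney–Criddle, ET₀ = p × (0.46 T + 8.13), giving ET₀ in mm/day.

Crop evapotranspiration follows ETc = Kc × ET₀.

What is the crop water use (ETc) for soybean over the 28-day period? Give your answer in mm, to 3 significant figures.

143 mm

ET₀ = 0.30 × (0.46 × 18.5 + 8.13) = 0.30 × 16.640 = 4.9920 mm/d
ETc = Kc × ET₀ = 1.02 × 4.9920 = 5.0918 mm/d
Over 28 days: 5.0918 × 28 = 142.570 mm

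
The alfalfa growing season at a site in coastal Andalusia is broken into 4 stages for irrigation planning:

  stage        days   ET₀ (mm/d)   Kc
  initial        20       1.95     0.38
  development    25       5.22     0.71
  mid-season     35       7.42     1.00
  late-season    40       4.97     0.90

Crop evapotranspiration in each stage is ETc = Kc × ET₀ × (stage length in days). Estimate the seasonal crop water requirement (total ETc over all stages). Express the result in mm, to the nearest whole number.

initial: 0.38 × 1.95 × 20 = 14.82 mm
development: 0.71 × 5.22 × 25 = 92.66 mm
mid-season: 1.00 × 7.42 × 35 = 259.70 mm
late-season: 0.90 × 4.97 × 40 = 178.92 mm
Seasonal total = 546.10 mm

546 mm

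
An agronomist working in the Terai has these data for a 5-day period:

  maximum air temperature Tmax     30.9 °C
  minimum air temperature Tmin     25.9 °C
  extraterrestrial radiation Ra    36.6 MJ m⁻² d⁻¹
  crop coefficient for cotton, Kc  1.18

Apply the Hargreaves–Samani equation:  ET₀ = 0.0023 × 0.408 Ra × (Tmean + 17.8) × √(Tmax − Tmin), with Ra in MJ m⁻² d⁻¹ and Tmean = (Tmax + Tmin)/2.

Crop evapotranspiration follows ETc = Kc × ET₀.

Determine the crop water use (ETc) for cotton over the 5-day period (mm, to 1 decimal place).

Tmean = (30.9 + 25.9)/2 = 28.40 °C
0.408 Ra = 0.408 × 36.6 = 14.9328 mm/d equivalent
ET₀ = 0.0023 × 14.9328 × (28.40 + 17.8) × √5.0 = 0.0023 × 14.9328 × 46.20 × 2.2361 = 3.5482 mm/d
ETc = Kc × ET₀ = 1.18 × 3.5482 = 4.1869 mm/d
Over 5 days: 4.1869 × 5 = 20.935 mm

20.9 mm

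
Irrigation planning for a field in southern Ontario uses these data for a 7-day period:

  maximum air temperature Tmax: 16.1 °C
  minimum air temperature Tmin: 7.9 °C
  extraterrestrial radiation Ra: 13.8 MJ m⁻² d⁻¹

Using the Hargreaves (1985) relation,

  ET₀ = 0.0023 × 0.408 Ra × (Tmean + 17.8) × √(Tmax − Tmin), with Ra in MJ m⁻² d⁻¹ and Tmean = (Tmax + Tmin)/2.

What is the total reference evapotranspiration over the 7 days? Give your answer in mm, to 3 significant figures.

Tmean = (16.1 + 7.9)/2 = 12.00 °C
0.408 Ra = 0.408 × 13.8 = 5.6304 mm/d equivalent
ET₀ = 0.0023 × 5.6304 × (12.00 + 17.8) × √8.2 = 0.0023 × 5.6304 × 29.80 × 2.8636 = 1.1051 mm/d
Over 7 days: 1.1051 × 7 = 7.736 mm

7.74 mm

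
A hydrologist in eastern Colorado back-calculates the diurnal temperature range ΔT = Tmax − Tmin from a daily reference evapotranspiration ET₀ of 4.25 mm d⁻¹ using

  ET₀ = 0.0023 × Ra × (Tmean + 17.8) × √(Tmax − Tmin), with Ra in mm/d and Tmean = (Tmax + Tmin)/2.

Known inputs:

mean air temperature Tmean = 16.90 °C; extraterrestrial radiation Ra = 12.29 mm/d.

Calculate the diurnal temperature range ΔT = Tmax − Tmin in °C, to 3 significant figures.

18.8 °C

√ΔT = ET₀ / [0.0023 × Ra × (Tmean+17.8)] = 4.25 / (0.0023 × 12.29 × 34.70) = 4.3329
ΔT = 4.3329² = 18.774 °C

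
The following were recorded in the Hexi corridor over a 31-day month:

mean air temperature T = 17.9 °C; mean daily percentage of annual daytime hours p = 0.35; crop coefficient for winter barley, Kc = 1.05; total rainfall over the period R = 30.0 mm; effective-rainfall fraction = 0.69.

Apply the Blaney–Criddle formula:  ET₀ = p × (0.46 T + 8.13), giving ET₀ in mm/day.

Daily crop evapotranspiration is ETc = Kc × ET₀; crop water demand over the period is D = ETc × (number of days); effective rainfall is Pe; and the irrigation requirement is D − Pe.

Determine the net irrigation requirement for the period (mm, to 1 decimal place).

165.7 mm

ET₀ = 0.35 × (0.46 × 17.9 + 8.13) = 0.35 × 16.364 = 5.7274 mm/d
ETc = Kc × ET₀ = 1.05 × 5.7274 = 6.0138 mm/d
Crop demand D = ETc × 31 d = 6.0138 × 31 = 186.428 mm
Pe = 0.69 × 30.0 = 20.700 mm
D − Pe = 186.428 − 20.700 = 165.728 mm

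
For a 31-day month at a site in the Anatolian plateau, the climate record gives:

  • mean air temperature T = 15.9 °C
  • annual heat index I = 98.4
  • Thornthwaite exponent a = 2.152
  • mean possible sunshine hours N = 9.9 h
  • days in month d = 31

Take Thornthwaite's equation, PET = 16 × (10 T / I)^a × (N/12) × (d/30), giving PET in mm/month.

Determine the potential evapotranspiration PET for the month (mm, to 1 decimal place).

38.3 mm

10T/I = 10 × 15.9 / 98.4 = 1.6159
(10T/I)^a = 1.6159^2.152 = 2.8087
Uncorrected PET = 16 × 2.8087 = 44.939 mm
Correction = (N/12)(d/30) = (9.9/12)(31/30) = 0.8525
PET = 44.939 × 0.8525 = 38.310 mm/month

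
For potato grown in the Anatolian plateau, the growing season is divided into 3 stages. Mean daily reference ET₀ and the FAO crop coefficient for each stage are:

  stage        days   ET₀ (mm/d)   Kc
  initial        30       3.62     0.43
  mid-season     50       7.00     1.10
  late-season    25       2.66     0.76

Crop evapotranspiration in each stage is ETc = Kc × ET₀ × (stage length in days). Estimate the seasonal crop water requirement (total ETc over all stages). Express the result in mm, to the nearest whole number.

initial: 0.43 × 3.62 × 30 = 46.70 mm
mid-season: 1.10 × 7.00 × 50 = 385.00 mm
late-season: 0.76 × 2.66 × 25 = 50.54 mm
Seasonal total = 482.24 mm

482 mm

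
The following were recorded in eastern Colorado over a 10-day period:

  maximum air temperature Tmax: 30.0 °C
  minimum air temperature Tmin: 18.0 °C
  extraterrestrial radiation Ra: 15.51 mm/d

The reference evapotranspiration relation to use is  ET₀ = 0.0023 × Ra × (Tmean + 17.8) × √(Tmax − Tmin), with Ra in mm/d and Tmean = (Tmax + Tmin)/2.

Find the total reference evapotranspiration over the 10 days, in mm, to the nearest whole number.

Tmean = (30.0 + 18.0)/2 = 24.00 °C
ET₀ = 0.0023 × 15.51 × (24.00 + 17.8) × √12.0 = 0.0023 × 15.51 × 41.80 × 3.4641 = 5.1654 mm/d
Over 10 days: 5.1654 × 10 = 51.654 mm

52 mm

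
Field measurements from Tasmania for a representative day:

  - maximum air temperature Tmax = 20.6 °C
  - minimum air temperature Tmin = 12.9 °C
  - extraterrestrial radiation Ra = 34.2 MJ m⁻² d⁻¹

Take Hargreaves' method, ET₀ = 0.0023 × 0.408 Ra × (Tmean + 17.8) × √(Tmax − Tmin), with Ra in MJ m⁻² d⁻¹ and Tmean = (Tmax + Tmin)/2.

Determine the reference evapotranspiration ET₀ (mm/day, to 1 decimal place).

Tmean = (20.6 + 12.9)/2 = 16.75 °C
0.408 Ra = 0.408 × 34.2 = 13.9536 mm/d equivalent
ET₀ = 0.0023 × 13.9536 × (16.75 + 17.8) × √7.7 = 0.0023 × 13.9536 × 34.55 × 2.7749 = 3.0769 mm/d

3.1 mm/day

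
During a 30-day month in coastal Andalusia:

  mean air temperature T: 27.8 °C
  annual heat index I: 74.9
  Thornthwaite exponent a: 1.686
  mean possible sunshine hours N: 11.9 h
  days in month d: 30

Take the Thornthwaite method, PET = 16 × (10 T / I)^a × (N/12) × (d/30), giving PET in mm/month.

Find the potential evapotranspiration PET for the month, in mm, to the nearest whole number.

10T/I = 10 × 27.8 / 74.9 = 3.7116
(10T/I)^a = 3.7116^1.686 = 9.1260
Uncorrected PET = 16 × 9.1260 = 146.016 mm
Correction = (N/12)(d/30) = (11.9/12)(30/30) = 0.9917
PET = 146.016 × 0.9917 = 144.804 mm/month

145 mm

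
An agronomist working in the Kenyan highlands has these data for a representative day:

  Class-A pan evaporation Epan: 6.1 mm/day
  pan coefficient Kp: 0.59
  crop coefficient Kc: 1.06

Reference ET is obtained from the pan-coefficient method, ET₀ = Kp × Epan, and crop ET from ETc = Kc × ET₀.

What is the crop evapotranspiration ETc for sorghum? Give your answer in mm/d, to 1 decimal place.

3.8 mm/d

ET₀ = 0.59 × 6.1 = 3.5990 mm/d
ETc = Kc × ET₀ = 1.06 × 3.5990 = 3.8149 mm/d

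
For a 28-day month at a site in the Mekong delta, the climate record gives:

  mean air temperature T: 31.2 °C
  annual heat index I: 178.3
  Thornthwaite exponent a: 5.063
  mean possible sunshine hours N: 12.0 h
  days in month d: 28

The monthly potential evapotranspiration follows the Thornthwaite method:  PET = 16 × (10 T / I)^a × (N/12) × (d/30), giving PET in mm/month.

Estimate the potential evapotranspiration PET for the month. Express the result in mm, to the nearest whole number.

10T/I = 10 × 31.2 / 178.3 = 1.7499
(10T/I)^a = 1.7499^5.063 = 16.9971
Uncorrected PET = 16 × 16.9971 = 271.954 mm
Correction = (N/12)(d/30) = (12.0/12)(28/30) = 0.9333
PET = 271.954 × 0.9333 = 253.815 mm/month

254 mm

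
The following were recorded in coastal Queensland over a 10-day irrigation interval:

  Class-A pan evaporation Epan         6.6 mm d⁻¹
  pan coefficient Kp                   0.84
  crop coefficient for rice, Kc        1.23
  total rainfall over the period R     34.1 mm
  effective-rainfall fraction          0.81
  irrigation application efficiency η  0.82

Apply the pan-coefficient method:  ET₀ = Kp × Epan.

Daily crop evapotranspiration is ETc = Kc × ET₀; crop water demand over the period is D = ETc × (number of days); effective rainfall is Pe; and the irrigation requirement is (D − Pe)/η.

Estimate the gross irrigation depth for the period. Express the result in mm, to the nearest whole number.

ET₀ = 0.84 × 6.6 = 5.5440 mm/d
ETc = Kc × ET₀ = 1.23 × 5.5440 = 6.8191 mm/d
Crop demand D = ETc × 10 d = 6.8191 × 10 = 68.191 mm
Pe = 0.81 × 34.1 = 27.621 mm
D − Pe = 68.191 − 27.621 = 40.570 mm
Gross irrigation = 40.570 / 0.82 = 49.476 mm

49 mm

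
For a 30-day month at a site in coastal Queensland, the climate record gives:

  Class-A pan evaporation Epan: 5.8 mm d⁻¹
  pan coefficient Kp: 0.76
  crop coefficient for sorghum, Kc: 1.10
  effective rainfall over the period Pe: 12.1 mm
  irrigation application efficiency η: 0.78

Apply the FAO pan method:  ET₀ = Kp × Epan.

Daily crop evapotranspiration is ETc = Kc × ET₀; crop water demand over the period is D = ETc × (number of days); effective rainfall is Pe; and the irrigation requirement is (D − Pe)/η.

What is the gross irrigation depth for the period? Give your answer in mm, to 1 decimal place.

ET₀ = 0.76 × 5.8 = 4.4080 mm/d
ETc = Kc × ET₀ = 1.10 × 4.4080 = 4.8488 mm/d
Crop demand D = ETc × 30 d = 4.8488 × 30 = 145.464 mm
D − Pe = 145.464 − 12.1 = 133.364 mm
Gross irrigation = 133.364 / 0.78 = 170.979 mm

171.0 mm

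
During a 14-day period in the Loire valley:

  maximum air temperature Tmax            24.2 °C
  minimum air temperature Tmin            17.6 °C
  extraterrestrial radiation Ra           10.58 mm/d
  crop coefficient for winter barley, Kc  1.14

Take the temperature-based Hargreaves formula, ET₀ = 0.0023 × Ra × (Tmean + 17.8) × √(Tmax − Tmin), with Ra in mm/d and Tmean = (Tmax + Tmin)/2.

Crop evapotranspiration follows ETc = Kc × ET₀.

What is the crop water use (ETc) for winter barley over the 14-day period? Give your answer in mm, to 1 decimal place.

Tmean = (24.2 + 17.6)/2 = 20.90 °C
ET₀ = 0.0023 × 10.58 × (20.90 + 17.8) × √6.6 = 0.0023 × 10.58 × 38.70 × 2.5690 = 2.4193 mm/d
ETc = Kc × ET₀ = 1.14 × 2.4193 = 2.7580 mm/d
Over 14 days: 2.7580 × 14 = 38.612 mm

38.6 mm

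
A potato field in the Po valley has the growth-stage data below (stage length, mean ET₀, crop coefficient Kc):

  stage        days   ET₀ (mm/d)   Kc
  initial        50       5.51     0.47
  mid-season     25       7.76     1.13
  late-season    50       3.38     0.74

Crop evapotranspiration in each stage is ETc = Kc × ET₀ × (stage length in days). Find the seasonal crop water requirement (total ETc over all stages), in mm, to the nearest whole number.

initial: 0.47 × 5.51 × 50 = 129.49 mm
mid-season: 1.13 × 7.76 × 25 = 219.22 mm
late-season: 0.74 × 3.38 × 50 = 125.06 mm
Seasonal total = 473.77 mm

474 mm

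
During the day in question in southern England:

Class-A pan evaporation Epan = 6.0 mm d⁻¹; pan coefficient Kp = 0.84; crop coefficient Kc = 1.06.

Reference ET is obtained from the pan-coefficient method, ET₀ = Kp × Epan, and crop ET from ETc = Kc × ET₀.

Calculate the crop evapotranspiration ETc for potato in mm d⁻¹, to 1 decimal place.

ET₀ = 0.84 × 6.0 = 5.0400 mm/d
ETc = Kc × ET₀ = 1.06 × 5.0400 = 5.3424 mm/d

5.3 mm d⁻¹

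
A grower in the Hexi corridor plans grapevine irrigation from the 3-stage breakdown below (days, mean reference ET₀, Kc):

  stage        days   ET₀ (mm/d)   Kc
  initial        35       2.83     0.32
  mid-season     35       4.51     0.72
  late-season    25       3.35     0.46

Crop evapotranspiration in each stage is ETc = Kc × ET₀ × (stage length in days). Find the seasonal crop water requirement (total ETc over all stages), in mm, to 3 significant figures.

initial: 0.32 × 2.83 × 35 = 31.70 mm
mid-season: 0.72 × 4.51 × 35 = 113.65 mm
late-season: 0.46 × 3.35 × 25 = 38.53 mm
Seasonal total = 183.88 mm

184 mm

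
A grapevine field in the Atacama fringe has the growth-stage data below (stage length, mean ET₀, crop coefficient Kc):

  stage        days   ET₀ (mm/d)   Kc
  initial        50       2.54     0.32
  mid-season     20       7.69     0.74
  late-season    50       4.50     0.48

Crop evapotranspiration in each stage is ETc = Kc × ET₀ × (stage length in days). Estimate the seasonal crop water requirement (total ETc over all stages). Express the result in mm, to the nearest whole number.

262 mm

initial: 0.32 × 2.54 × 50 = 40.64 mm
mid-season: 0.74 × 7.69 × 20 = 113.81 mm
late-season: 0.48 × 4.50 × 50 = 108.00 mm
Seasonal total = 262.45 mm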